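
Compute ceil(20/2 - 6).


20/2 = 10
10 - 6 = 4
ceil(4) = 4

4


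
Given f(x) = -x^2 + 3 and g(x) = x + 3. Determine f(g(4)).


-46


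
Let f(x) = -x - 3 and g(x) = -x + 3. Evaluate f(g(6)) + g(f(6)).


f(g(6)) = 0
g(f(6)) = 12
Sum = 12

12


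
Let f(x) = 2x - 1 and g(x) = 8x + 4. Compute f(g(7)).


119


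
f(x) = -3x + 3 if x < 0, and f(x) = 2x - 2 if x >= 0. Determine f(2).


2 satisfies x >= 0
f(2) = 2

2


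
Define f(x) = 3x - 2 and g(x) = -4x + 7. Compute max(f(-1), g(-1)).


f(-1) = -5
g(-1) = 11
max = 11

11


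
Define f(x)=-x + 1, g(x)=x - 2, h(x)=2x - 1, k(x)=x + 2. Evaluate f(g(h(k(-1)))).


k(-1) = 1
h(1) = 1
g(1) = -1
f(-1) = 2

2


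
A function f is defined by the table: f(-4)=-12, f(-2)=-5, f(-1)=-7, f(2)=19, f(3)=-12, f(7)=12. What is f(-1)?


-7


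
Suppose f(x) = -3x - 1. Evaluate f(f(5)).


f(5) = -16
f(-16) = 47

47


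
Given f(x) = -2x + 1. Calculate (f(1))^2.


f(1) = -1
(-1)^2 = 1

1


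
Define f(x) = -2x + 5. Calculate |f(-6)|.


f(-6) = 17
|17| = 17

17


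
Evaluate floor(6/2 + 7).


6/2 = 3
3 + 7 = 10
floor(10) = 10

10


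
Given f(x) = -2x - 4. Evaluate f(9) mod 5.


f(9) = -22
-22 mod 5 = 3

3


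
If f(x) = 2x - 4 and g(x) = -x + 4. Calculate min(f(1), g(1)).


f(1) = -2
g(1) = 3
min = -2

-2


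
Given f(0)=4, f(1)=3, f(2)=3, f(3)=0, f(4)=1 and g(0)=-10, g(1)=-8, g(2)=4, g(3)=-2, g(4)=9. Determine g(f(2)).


f(2) = 3
g(3) = -2

-2


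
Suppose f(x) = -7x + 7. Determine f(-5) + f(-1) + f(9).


f(-5) = 42
f(-1) = 14
f(9) = -56
Sum = 0

0


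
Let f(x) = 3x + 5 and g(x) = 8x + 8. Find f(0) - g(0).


f(0) = 5
g(0) = 8
Difference = -3

-3


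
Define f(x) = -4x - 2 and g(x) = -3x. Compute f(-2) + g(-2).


12


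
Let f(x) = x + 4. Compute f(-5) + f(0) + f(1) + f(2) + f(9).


f(-5) = -1
f(0) = 4
f(1) = 5
f(2) = 6
f(9) = 13
Sum = 27

27


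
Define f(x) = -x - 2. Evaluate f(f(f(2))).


f(2) = -4
f(-4) = 2
f(2) = -4

-4


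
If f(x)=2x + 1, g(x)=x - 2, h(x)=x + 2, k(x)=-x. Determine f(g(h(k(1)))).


k(1) = -1
h(-1) = 1
g(1) = -1
f(-1) = -1

-1


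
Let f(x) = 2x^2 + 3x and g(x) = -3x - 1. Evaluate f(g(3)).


g(3) = -10
f(-10) = 2*(-10)^2 + 3*(-10) = 170

170


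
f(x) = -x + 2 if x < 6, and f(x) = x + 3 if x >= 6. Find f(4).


4 satisfies x < 6
f(4) = -2

-2


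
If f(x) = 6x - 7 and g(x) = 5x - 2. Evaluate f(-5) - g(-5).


-10


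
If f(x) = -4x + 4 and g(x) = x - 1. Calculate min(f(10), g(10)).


f(10) = -36
g(10) = 9
min = -36

-36


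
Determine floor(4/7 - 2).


4/7 = 0.5714
0.5714 - 2 = -1.4286
floor(-1.4286) = -2

-2


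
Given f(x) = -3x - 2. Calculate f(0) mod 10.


f(0) = -2
-2 mod 10 = 8

8


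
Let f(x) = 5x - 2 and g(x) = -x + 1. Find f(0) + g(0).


f(0) = -2
g(0) = 1
Sum = -1

-1


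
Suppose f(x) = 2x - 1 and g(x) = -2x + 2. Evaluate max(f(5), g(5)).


f(5) = 9
g(5) = -8
max = 9

9


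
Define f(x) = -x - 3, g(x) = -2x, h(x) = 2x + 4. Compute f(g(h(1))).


h(1) = 6
g(6) = -12
f(-12) = 9

9


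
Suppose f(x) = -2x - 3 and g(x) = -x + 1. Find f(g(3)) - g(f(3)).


-9


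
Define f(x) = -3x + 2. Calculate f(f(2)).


f(2) = -4
f(-4) = 14

14


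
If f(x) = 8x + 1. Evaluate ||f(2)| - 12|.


f(2) = 17
|17| = 17
|17 - 12| = 5

5


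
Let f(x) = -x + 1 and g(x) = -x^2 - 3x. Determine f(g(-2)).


g(-2) = 2
f(2) = -1

-1


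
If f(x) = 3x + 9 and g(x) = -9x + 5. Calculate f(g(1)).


-3


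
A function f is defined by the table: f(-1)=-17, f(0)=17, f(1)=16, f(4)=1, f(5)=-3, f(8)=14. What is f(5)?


Reading from the table at x = 5

-3


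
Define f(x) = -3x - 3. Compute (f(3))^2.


f(3) = -12
(-12)^2 = 144

144


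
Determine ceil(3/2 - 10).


3/2 = 1.5
1.5 - 10 = -8.5
ceil(-8.5) = -8

-8


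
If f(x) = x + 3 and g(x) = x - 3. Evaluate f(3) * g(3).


f(3) = 6
g(3) = 0
Product = 0

0


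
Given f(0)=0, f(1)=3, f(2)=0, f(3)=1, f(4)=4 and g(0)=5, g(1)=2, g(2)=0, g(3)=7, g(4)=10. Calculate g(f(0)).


5


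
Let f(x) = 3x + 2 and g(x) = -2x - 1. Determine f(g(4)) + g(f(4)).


f(g(4)) = -25
g(f(4)) = -29
Sum = -54

-54


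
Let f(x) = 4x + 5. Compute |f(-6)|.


f(-6) = -19
|-19| = 19

19


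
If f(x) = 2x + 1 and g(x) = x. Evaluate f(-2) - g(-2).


-1


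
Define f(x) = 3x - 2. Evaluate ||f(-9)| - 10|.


f(-9) = -29
|-29| = 29
|29 - 10| = 19

19


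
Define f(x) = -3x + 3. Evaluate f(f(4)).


30


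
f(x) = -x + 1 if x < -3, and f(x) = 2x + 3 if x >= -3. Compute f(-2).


-2 satisfies x >= -3
f(-2) = -1

-1


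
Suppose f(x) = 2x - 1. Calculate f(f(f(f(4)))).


f(4) = 7
f(7) = 13
f(13) = 25
f(25) = 49

49


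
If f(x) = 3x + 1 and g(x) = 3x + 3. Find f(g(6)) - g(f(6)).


f(g(6)) = 64
g(f(6)) = 60
Difference = 4

4


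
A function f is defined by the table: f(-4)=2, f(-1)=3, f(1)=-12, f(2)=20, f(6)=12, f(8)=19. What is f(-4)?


Reading from the table at x = -4

2


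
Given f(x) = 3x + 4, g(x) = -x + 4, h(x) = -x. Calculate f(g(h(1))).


h(1) = -1
g(-1) = 5
f(5) = 19

19


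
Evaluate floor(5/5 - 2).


5/5 = 1
1 - 2 = -1
floor(-1) = -1

-1


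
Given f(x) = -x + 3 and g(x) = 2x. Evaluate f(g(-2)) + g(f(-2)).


f(g(-2)) = 7
g(f(-2)) = 10
Sum = 17

17


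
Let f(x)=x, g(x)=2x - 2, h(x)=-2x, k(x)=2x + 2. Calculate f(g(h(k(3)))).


k(3) = 8
h(8) = -16
g(-16) = -34
f(-34) = -34

-34


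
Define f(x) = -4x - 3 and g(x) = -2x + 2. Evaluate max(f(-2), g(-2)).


f(-2) = 5
g(-2) = 6
max = 6

6


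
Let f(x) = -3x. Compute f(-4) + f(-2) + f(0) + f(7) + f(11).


f(-4) = 12
f(-2) = 6
f(0) = 0
f(7) = -21
f(11) = -33
Sum = -36

-36


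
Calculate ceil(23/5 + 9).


23/5 = 4.6
4.6 + 9 = 13.6
ceil(13.6) = 14

14


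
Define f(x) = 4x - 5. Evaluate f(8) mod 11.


f(8) = 27
27 mod 11 = 5

5


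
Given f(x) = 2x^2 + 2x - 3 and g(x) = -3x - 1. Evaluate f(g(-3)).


g(-3) = 8
f(8) = 2*(8)^2 + 2*(8) - 3 = 141

141


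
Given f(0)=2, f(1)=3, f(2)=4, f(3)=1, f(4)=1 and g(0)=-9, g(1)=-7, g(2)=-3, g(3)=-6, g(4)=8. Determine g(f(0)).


-3


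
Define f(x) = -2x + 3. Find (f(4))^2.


25


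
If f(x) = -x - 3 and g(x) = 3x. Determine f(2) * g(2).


f(2) = -5
g(2) = 6
Product = -30

-30


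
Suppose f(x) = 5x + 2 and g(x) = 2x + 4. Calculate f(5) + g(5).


f(5) = 27
g(5) = 14
Sum = 41

41


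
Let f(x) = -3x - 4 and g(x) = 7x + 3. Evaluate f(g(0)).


g(0) = 3
f(3) = -13

-13


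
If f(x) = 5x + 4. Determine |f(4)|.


f(4) = 24
|24| = 24

24


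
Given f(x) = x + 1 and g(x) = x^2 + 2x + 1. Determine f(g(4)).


g(4) = 25
f(25) = 26

26


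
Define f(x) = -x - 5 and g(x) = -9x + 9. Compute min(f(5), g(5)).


-36


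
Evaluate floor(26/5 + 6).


26/5 = 5.2
5.2 + 6 = 11.2
floor(11.2) = 11

11


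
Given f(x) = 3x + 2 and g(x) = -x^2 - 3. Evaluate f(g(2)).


g(2) = -7
f(-7) = -19

-19


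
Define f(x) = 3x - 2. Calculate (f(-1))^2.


25


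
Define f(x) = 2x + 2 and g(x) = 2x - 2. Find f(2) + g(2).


f(2) = 6
g(2) = 2
Sum = 8

8


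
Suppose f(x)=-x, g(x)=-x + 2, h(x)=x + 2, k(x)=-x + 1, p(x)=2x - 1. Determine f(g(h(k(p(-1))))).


p(-1) = -3
k(-3) = 4
h(4) = 6
g(6) = -4
f(-4) = 4

4


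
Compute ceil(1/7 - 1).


1/7 = 0.1429
0.1429 - 1 = -0.8571
ceil(-0.8571) = 0

0


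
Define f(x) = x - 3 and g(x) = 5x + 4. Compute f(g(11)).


g(11) = 59
f(59) = 56

56


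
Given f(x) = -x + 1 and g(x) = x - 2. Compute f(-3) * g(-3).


f(-3) = 4
g(-3) = -5
Product = -20

-20


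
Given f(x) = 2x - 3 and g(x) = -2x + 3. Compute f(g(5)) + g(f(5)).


f(g(5)) = -17
g(f(5)) = -11
Sum = -28

-28


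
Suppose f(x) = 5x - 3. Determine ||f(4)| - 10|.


f(4) = 17
|17| = 17
|17 - 10| = 7

7


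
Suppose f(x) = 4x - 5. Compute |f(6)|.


f(6) = 19
|19| = 19

19


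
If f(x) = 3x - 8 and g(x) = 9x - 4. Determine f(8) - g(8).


f(8) = 16
g(8) = 68
Difference = -52

-52


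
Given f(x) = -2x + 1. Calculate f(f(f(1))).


f(1) = -1
f(-1) = 3
f(3) = -5

-5


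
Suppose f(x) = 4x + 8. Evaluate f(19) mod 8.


f(19) = 84
84 mod 8 = 4

4


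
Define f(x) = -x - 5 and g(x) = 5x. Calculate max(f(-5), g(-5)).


f(-5) = 0
g(-5) = -25
max = 0

0


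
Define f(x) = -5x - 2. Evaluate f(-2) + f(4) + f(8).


f(-2) = 8
f(4) = -22
f(8) = -42
Sum = -56

-56


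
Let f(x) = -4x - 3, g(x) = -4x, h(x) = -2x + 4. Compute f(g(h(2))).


h(2) = 0
g(0) = 0
f(0) = -3

-3


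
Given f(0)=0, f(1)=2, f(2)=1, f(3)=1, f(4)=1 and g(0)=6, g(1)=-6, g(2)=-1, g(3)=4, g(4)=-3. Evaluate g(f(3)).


f(3) = 1
g(1) = -6

-6


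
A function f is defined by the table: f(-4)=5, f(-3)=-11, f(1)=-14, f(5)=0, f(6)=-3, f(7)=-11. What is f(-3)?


Reading from the table at x = -3

-11


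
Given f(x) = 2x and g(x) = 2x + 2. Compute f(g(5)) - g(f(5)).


f(g(5)) = 24
g(f(5)) = 22
Difference = 2

2


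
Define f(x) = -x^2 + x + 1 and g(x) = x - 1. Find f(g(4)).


g(4) = 3
f(3) = (-1)*(3)^2 + 1*(3) + 1 = -5

-5


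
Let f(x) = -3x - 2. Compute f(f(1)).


f(1) = -5
f(-5) = 13

13


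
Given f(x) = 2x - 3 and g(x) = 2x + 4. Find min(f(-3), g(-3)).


f(-3) = -9
g(-3) = -2
min = -9

-9


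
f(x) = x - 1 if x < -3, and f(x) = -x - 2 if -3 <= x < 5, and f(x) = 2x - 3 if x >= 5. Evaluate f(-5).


-6


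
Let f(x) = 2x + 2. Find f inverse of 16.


7


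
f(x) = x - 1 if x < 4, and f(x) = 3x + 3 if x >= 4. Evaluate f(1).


1 satisfies x < 4
f(1) = 0

0


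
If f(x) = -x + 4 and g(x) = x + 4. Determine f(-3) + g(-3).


f(-3) = 7
g(-3) = 1
Sum = 8

8


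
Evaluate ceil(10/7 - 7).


-5


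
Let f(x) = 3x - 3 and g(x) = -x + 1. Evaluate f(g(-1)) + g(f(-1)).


10


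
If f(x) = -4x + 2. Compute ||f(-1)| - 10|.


4


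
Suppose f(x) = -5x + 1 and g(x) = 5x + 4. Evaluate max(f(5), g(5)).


f(5) = -24
g(5) = 29
max = 29

29


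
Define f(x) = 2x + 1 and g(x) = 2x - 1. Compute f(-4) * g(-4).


f(-4) = -7
g(-4) = -9
Product = 63

63


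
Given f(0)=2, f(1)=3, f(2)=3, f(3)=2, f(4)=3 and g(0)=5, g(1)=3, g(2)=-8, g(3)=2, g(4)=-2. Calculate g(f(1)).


2


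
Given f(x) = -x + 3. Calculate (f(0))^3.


f(0) = 3
(3)^3 = 27

27


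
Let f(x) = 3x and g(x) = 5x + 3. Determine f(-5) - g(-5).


f(-5) = -15
g(-5) = -22
Difference = 7

7


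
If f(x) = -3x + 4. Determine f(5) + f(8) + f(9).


f(5) = -11
f(8) = -20
f(9) = -23
Sum = -54

-54


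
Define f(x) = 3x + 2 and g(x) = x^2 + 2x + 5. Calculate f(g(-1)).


g(-1) = 4
f(4) = 14

14


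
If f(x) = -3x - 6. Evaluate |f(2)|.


f(2) = -12
|-12| = 12

12


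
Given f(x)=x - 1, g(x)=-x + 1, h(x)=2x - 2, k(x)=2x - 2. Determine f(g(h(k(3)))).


k(3) = 4
h(4) = 6
g(6) = -5
f(-5) = -6

-6


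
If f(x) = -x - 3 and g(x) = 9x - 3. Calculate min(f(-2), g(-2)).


f(-2) = -1
g(-2) = -21
min = -21

-21


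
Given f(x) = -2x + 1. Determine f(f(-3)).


f(-3) = 7
f(7) = -13

-13


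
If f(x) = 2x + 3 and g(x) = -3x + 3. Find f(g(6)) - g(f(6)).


f(g(6)) = -27
g(f(6)) = -42
Difference = 15

15


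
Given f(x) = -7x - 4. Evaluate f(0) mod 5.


f(0) = -4
-4 mod 5 = 1

1


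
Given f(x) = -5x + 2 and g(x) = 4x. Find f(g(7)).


g(7) = 28
f(28) = -138

-138


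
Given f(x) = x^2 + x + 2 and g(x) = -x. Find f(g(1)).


g(1) = -1
f(-1) = 1*(-1)^2 + 1*(-1) + 2 = 2

2


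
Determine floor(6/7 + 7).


6/7 = 0.8571
0.8571 + 7 = 7.8571
floor(7.8571) = 7

7


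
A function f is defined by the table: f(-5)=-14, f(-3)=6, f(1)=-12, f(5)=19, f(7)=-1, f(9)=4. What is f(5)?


Reading from the table at x = 5

19


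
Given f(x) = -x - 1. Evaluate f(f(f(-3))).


f(-3) = 2
f(2) = -3
f(-3) = 2

2


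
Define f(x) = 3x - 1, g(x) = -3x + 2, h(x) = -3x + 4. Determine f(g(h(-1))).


h(-1) = 7
g(7) = -19
f(-19) = -58

-58


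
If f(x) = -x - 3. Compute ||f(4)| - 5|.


f(4) = -7
|-7| = 7
|7 - 5| = 2

2


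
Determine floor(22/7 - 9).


-6


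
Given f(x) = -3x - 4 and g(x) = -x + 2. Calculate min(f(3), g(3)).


-13


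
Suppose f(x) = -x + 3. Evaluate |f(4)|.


1


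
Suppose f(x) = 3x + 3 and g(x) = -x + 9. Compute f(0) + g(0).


f(0) = 3
g(0) = 9
Sum = 12

12


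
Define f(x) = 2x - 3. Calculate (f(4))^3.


f(4) = 5
(5)^3 = 125

125


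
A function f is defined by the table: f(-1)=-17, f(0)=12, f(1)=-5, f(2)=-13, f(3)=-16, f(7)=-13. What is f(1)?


Reading from the table at x = 1

-5


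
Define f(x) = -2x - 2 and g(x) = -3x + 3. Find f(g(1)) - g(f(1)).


f(g(1)) = -2
g(f(1)) = 15
Difference = -17

-17


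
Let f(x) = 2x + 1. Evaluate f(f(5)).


f(5) = 11
f(11) = 23

23


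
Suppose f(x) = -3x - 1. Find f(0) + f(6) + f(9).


f(0) = -1
f(6) = -19
f(9) = -28
Sum = -48

-48


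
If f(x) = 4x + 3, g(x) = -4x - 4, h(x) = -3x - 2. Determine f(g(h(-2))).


h(-2) = 4
g(4) = -20
f(-20) = -77

-77


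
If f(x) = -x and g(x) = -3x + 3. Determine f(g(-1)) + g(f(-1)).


f(g(-1)) = -6
g(f(-1)) = 0
Sum = -6

-6


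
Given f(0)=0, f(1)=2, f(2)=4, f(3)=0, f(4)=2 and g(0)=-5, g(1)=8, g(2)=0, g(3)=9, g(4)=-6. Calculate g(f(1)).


f(1) = 2
g(2) = 0

0


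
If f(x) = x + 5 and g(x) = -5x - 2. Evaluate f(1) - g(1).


f(1) = 6
g(1) = -7
Difference = 13

13


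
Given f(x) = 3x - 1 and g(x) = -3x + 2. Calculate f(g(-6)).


g(-6) = 20
f(20) = 59

59


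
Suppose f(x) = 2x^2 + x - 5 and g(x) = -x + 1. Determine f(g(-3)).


31


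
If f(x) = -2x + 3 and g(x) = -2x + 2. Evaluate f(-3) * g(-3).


f(-3) = 9
g(-3) = 8
Product = 72

72


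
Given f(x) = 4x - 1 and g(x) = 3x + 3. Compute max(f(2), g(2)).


f(2) = 7
g(2) = 9
max = 9

9


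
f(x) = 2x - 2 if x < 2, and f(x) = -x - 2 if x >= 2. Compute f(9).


9 satisfies x >= 2
f(9) = -11

-11


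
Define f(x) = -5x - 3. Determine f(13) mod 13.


10


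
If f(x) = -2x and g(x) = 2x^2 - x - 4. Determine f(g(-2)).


g(-2) = 6
f(6) = -12

-12


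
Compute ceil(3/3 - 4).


-3


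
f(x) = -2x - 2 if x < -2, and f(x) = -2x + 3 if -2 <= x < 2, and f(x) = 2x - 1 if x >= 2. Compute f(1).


1 satisfies -2 <= x < 2
f(1) = 1

1


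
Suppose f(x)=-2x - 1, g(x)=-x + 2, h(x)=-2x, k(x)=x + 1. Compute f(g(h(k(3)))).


k(3) = 4
h(4) = -8
g(-8) = 10
f(10) = -21

-21


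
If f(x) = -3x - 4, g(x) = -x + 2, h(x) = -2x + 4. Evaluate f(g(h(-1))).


h(-1) = 6
g(6) = -4
f(-4) = 8

8


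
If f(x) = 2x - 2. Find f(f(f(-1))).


f(-1) = -4
f(-4) = -10
f(-10) = -22

-22


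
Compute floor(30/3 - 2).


30/3 = 10
10 - 2 = 8
floor(8) = 8

8


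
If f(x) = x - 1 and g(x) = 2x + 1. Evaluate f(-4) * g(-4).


35


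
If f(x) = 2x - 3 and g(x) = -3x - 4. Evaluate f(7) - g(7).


f(7) = 11
g(7) = -25
Difference = 36

36


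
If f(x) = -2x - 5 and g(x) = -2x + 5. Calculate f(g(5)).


g(5) = -5
f(-5) = 5

5


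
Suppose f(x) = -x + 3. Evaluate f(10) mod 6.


5


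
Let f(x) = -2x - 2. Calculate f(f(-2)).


f(-2) = 2
f(2) = -6

-6


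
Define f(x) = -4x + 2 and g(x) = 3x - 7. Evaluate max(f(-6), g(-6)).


26


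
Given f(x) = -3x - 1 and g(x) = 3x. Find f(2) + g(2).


f(2) = -7
g(2) = 6
Sum = -1

-1


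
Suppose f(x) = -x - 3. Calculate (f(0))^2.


9


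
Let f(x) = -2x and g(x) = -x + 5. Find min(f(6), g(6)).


f(6) = -12
g(6) = -1
min = -12

-12


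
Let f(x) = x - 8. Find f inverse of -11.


Solve x - 8 = -11
x = (-11 + 8) / 1 = -3

-3


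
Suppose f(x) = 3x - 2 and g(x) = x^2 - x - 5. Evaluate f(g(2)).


g(2) = -3
f(-3) = -11

-11


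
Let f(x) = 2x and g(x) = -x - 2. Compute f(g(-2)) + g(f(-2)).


2


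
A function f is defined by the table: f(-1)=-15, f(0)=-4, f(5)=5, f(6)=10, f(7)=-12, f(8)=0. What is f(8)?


Reading from the table at x = 8

0


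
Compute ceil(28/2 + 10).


28/2 = 14
14 + 10 = 24
ceil(24) = 24

24


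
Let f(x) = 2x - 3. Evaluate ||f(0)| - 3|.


f(0) = -3
|-3| = 3
|3 - 3| = 0

0


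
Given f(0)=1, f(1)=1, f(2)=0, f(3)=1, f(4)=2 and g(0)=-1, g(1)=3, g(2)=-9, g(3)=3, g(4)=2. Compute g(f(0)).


f(0) = 1
g(1) = 3

3


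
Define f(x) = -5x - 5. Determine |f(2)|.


f(2) = -15
|-15| = 15

15


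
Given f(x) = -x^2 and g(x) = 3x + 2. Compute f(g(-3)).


g(-3) = -7
f(-7) = (-1)*(-7)^2 = -49

-49


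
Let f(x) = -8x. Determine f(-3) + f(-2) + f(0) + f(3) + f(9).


f(-3) = 24
f(-2) = 16
f(0) = 0
f(3) = -24
f(9) = -72
Sum = -56

-56


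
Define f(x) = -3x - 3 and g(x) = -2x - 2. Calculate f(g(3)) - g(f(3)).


f(g(3)) = 21
g(f(3)) = 22
Difference = -1

-1


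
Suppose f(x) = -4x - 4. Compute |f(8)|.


f(8) = -36
|-36| = 36

36


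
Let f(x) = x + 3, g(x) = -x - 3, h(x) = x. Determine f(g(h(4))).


h(4) = 4
g(4) = -7
f(-7) = -4

-4


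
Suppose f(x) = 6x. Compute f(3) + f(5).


f(3) = 18
f(5) = 30
Sum = 48

48


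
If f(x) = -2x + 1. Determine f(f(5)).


19


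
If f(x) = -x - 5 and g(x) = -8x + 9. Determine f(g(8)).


g(8) = -55
f(-55) = 50

50


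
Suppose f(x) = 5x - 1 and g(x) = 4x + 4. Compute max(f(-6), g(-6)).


f(-6) = -31
g(-6) = -20
max = -20

-20


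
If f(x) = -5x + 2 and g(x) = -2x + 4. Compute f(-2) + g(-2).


20


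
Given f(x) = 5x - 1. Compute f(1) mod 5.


4


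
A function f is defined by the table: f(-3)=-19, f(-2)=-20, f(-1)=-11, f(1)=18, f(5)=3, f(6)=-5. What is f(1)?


Reading from the table at x = 1

18


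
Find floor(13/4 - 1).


13/4 = 3.25
3.25 - 1 = 2.25
floor(2.25) = 2

2


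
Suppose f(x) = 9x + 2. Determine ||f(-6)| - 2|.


f(-6) = -52
|-52| = 52
|52 - 2| = 50

50


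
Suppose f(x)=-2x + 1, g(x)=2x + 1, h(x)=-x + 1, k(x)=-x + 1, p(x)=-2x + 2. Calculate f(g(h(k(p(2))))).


p(2) = -2
k(-2) = 3
h(3) = -2
g(-2) = -3
f(-3) = 7

7


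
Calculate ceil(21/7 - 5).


-2


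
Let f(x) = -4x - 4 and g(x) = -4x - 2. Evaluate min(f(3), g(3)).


-16


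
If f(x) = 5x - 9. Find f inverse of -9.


Solve 5x - 9 = -9
x = (-9 + 9) / 5 = 0

0


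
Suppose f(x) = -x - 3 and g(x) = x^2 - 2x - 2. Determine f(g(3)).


g(3) = 1
f(1) = -4

-4


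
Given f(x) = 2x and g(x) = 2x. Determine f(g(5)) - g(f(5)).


0


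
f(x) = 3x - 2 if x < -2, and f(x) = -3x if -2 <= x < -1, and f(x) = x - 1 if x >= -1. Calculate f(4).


4 satisfies x >= -1
f(4) = 3

3


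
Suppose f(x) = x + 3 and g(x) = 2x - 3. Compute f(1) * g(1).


f(1) = 4
g(1) = -1
Product = -4

-4


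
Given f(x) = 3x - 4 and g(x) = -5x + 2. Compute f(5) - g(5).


f(5) = 11
g(5) = -23
Difference = 34

34


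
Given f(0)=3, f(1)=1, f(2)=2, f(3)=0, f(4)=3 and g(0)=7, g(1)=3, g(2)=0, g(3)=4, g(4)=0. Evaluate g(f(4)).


4


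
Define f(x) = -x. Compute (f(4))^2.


f(4) = -4
(-4)^2 = 16

16


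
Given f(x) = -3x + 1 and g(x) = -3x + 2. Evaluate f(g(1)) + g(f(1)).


12


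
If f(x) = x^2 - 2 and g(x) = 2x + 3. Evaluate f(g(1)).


g(1) = 5
f(5) = 1*(5)^2 - 2 = 23

23


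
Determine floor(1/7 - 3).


1/7 = 0.1429
0.1429 - 3 = -2.8571
floor(-2.8571) = -3

-3


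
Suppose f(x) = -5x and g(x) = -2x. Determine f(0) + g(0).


0


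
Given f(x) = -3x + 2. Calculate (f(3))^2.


f(3) = -7
(-7)^2 = 49

49


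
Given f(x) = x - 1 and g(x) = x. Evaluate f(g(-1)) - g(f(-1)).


0


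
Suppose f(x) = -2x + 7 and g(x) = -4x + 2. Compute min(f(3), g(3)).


f(3) = 1
g(3) = -10
min = -10

-10


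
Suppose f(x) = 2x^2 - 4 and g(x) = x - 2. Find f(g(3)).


g(3) = 1
f(1) = 2*(1)^2 - 4 = -2

-2


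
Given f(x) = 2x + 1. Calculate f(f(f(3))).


f(3) = 7
f(7) = 15
f(15) = 31

31


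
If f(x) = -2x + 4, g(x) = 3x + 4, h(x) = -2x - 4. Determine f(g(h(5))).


80


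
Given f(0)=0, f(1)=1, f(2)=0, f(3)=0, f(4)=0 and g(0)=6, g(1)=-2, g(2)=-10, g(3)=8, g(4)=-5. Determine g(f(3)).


f(3) = 0
g(0) = 6

6


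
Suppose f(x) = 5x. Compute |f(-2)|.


f(-2) = -10
|-10| = 10

10


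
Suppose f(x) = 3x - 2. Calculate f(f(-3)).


f(-3) = -11
f(-11) = -35

-35


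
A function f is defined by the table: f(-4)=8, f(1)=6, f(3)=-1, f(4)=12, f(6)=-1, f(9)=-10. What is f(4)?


12


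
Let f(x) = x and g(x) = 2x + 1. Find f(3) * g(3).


f(3) = 3
g(3) = 7
Product = 21

21


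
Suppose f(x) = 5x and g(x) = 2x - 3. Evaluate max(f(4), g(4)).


f(4) = 20
g(4) = 5
max = 20

20


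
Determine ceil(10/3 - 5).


10/3 = 3.3333
3.3333 - 5 = -1.6667
ceil(-1.6667) = -1

-1


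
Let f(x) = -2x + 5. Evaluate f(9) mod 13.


0


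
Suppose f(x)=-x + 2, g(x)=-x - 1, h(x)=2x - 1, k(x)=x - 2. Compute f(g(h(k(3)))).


k(3) = 1
h(1) = 1
g(1) = -2
f(-2) = 4

4


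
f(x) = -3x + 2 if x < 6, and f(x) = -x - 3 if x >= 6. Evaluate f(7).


7 satisfies x >= 6
f(7) = -10

-10


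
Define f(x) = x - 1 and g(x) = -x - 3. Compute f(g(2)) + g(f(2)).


f(g(2)) = -6
g(f(2)) = -4
Sum = -10

-10


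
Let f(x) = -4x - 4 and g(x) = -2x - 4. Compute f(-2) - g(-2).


f(-2) = 4
g(-2) = 0
Difference = 4

4


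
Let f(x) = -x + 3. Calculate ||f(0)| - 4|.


f(0) = 3
|3| = 3
|3 - 4| = 1

1


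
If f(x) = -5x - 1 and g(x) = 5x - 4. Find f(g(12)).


g(12) = 56
f(56) = -281

-281


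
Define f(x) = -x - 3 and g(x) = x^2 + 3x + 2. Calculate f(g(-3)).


g(-3) = 2
f(2) = -5

-5


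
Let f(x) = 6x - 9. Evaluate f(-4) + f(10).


f(-4) = -33
f(10) = 51
Sum = 18

18


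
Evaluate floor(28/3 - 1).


8


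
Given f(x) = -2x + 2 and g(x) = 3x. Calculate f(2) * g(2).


f(2) = -2
g(2) = 6
Product = -12

-12


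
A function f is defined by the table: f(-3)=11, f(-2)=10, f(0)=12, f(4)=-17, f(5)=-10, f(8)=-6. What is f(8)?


Reading from the table at x = 8

-6


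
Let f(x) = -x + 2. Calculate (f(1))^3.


f(1) = 1
(1)^3 = 1

1


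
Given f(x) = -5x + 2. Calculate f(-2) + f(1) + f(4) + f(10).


f(-2) = 12
f(1) = -3
f(4) = -18
f(10) = -48
Sum = -57

-57


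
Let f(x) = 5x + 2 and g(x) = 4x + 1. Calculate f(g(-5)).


g(-5) = -19
f(-19) = -93

-93


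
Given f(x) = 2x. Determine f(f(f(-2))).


f(-2) = -4
f(-4) = -8
f(-8) = -16

-16


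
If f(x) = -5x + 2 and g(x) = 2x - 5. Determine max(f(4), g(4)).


3


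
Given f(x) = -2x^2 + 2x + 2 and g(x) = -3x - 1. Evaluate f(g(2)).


g(2) = -7
f(-7) = (-2)*(-7)^2 + 2*(-7) + 2 = -110

-110


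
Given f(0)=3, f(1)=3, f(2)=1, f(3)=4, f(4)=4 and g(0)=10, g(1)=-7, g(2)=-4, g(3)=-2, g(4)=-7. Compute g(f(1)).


f(1) = 3
g(3) = -2

-2


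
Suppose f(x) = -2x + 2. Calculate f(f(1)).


f(1) = 0
f(0) = 2

2


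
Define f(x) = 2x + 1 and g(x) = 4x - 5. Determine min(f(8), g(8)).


f(8) = 17
g(8) = 27
min = 17

17


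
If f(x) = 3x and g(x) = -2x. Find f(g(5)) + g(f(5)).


f(g(5)) = -30
g(f(5)) = -30
Sum = -60

-60


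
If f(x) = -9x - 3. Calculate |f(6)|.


f(6) = -57
|-57| = 57

57


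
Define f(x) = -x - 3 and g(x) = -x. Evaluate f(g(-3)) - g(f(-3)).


f(g(-3)) = -6
g(f(-3)) = 0
Difference = -6

-6


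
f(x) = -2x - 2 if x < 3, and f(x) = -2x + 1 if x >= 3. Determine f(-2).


2


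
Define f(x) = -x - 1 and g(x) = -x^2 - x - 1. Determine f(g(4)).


g(4) = -21
f(-21) = 20

20


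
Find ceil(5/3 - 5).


5/3 = 1.6667
1.6667 - 5 = -3.3333
ceil(-3.3333) = -3

-3


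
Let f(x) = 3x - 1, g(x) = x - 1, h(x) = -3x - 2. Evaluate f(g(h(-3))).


h(-3) = 7
g(7) = 6
f(6) = 17

17


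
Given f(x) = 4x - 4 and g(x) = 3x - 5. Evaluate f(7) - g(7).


f(7) = 24
g(7) = 16
Difference = 8

8


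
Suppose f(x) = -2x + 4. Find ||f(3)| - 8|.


f(3) = -2
|-2| = 2
|2 - 8| = 6

6


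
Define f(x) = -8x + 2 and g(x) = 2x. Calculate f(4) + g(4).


f(4) = -30
g(4) = 8
Sum = -22

-22


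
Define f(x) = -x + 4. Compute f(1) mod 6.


f(1) = 3
3 mod 6 = 3

3


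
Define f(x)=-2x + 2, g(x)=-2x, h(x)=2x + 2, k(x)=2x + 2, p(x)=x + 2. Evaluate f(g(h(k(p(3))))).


p(3) = 5
k(5) = 12
h(12) = 26
g(26) = -52
f(-52) = 106

106


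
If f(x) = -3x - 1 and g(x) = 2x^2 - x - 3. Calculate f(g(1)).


g(1) = -2
f(-2) = 5

5


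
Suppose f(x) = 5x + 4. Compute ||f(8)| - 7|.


f(8) = 44
|44| = 44
|44 - 7| = 37

37


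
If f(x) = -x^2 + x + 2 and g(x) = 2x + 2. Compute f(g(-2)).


-4


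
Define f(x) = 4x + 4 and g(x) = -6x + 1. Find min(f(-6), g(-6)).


f(-6) = -20
g(-6) = 37
min = -20

-20


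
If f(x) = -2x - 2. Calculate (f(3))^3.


f(3) = -8
(-8)^3 = -512

-512


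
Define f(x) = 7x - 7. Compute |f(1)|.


f(1) = 0
|0| = 0

0


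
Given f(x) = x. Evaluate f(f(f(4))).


f(4) = 4
f(4) = 4
f(4) = 4

4


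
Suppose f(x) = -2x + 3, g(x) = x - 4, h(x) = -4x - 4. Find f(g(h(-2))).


3


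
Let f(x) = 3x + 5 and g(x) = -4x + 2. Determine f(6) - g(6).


f(6) = 23
g(6) = -22
Difference = 45

45


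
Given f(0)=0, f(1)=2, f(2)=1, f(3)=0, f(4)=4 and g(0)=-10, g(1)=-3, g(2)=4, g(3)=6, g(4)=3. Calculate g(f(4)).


3


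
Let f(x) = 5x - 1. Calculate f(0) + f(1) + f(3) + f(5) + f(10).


f(0) = -1
f(1) = 4
f(3) = 14
f(5) = 24
f(10) = 49
Sum = 90

90


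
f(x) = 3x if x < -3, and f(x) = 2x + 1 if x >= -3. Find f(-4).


-4 satisfies x < -3
f(-4) = -12

-12


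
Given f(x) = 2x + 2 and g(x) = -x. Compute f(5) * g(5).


-60


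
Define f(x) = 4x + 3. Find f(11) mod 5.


f(11) = 47
47 mod 5 = 2

2


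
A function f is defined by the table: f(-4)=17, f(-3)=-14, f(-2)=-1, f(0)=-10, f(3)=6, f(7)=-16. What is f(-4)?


Reading from the table at x = -4

17


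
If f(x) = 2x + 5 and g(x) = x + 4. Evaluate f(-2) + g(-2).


f(-2) = 1
g(-2) = 2
Sum = 3

3


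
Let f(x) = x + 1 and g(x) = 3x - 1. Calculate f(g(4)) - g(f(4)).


f(g(4)) = 12
g(f(4)) = 14
Difference = -2

-2


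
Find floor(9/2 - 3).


9/2 = 4.5
4.5 - 3 = 1.5
floor(1.5) = 1

1


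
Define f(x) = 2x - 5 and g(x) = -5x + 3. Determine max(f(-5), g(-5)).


f(-5) = -15
g(-5) = 28
max = 28

28


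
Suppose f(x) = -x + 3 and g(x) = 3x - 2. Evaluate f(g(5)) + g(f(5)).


f(g(5)) = -10
g(f(5)) = -8
Sum = -18

-18


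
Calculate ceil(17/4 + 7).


17/4 = 4.25
4.25 + 7 = 11.25
ceil(11.25) = 12

12


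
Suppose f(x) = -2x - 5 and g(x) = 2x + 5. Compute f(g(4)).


g(4) = 13
f(13) = -31

-31


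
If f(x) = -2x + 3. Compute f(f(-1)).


f(-1) = 5
f(5) = -7

-7


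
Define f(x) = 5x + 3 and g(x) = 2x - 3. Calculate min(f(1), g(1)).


f(1) = 8
g(1) = -1
min = -1

-1


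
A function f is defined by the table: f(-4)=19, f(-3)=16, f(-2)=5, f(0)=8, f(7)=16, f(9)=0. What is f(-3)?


16


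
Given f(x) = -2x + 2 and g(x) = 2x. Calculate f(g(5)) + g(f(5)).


f(g(5)) = -18
g(f(5)) = -16
Sum = -34

-34


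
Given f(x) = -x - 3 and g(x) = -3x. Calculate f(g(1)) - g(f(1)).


f(g(1)) = 0
g(f(1)) = 12
Difference = -12

-12


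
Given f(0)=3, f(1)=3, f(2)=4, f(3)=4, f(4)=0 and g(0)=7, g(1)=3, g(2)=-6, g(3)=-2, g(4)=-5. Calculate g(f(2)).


f(2) = 4
g(4) = -5

-5


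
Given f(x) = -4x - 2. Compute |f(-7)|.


f(-7) = 26
|26| = 26

26


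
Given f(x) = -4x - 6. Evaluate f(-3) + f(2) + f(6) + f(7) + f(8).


-110


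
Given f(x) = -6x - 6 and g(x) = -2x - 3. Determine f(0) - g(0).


f(0) = -6
g(0) = -3
Difference = -3

-3


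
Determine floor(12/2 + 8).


12/2 = 6
6 + 8 = 14
floor(14) = 14

14


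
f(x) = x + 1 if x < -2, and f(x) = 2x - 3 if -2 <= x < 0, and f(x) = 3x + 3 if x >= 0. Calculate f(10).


10 satisfies x >= 0
f(10) = 33

33


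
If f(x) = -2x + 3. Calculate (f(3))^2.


f(3) = -3
(-3)^2 = 9

9


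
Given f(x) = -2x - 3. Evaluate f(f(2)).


11


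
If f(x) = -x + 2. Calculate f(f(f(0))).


f(0) = 2
f(2) = 0
f(0) = 2

2


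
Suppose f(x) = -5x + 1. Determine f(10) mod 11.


f(10) = -49
-49 mod 11 = 6

6


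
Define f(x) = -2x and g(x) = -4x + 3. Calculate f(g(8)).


58


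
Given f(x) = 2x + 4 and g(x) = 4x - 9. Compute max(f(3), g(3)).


10


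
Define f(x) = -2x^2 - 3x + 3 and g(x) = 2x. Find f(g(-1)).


1


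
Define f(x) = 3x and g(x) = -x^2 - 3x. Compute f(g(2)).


g(2) = -10
f(-10) = -30

-30


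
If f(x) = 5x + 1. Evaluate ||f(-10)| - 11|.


f(-10) = -49
|-49| = 49
|49 - 11| = 38

38


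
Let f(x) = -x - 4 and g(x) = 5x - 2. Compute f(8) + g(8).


f(8) = -12
g(8) = 38
Sum = 26

26


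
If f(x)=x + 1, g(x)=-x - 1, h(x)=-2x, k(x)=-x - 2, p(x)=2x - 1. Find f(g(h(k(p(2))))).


p(2) = 3
k(3) = -5
h(-5) = 10
g(10) = -11
f(-11) = -10

-10


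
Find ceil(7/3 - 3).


7/3 = 2.3333
2.3333 - 3 = -0.6667
ceil(-0.6667) = 0

0


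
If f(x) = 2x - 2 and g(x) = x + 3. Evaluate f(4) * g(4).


42


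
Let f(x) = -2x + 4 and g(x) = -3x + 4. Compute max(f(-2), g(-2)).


f(-2) = 8
g(-2) = 10
max = 10

10


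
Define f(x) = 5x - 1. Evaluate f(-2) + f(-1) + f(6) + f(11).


f(-2) = -11
f(-1) = -6
f(6) = 29
f(11) = 54
Sum = 66

66


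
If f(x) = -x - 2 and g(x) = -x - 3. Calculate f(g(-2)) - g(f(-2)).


f(g(-2)) = -1
g(f(-2)) = -3
Difference = 2

2


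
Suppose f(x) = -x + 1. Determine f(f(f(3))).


f(3) = -2
f(-2) = 3
f(3) = -2

-2


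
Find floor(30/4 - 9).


30/4 = 7.5
7.5 - 9 = -1.5
floor(-1.5) = -2

-2


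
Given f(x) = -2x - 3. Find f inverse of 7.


Solve -2x - 3 = 7
x = (7 + 3) / (-2) = -5

-5


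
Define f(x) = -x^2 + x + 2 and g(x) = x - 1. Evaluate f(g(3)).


0


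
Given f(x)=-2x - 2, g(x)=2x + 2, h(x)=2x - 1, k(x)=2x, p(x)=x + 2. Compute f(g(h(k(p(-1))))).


-18


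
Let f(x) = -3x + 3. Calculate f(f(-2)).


f(-2) = 9
f(9) = -24

-24


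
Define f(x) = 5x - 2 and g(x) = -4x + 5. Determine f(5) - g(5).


f(5) = 23
g(5) = -15
Difference = 38

38


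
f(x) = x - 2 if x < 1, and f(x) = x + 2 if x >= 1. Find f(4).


4 satisfies x >= 1
f(4) = 6

6


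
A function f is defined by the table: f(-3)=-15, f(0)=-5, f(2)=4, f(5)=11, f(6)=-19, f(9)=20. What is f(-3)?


Reading from the table at x = -3

-15


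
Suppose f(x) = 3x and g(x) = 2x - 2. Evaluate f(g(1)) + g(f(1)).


f(g(1)) = 0
g(f(1)) = 4
Sum = 4

4


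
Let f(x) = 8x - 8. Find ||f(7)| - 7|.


f(7) = 48
|48| = 48
|48 - 7| = 41

41


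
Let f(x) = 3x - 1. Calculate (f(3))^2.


f(3) = 8
(8)^2 = 64

64


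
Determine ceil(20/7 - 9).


20/7 = 2.8571
2.8571 - 9 = -6.1429
ceil(-6.1429) = -6

-6


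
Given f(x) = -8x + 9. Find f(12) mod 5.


f(12) = -87
-87 mod 5 = 3

3


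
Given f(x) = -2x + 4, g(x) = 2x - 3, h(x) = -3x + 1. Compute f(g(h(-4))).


h(-4) = 13
g(13) = 23
f(23) = -42

-42


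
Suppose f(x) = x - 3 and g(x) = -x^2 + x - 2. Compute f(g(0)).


-5


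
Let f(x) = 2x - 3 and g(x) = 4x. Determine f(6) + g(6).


f(6) = 9
g(6) = 24
Sum = 33

33


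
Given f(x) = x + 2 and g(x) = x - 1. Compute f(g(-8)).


g(-8) = -9
f(-9) = -7

-7


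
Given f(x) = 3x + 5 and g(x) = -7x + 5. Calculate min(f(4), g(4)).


f(4) = 17
g(4) = -23
min = -23

-23


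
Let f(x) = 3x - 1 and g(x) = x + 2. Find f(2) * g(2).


20


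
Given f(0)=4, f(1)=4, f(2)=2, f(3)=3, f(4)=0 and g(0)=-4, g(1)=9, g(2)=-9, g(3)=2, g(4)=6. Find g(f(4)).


f(4) = 0
g(0) = -4

-4


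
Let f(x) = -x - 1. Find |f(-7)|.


f(-7) = 6
|6| = 6

6


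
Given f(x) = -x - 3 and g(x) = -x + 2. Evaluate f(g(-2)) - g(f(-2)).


f(g(-2)) = -7
g(f(-2)) = 3
Difference = -10

-10


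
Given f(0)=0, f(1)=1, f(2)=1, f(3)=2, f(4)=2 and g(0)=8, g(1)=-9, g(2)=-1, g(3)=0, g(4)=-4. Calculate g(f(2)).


-9


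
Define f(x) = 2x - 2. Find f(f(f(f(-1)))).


f(-1) = -4
f(-4) = -10
f(-10) = -22
f(-22) = -46

-46


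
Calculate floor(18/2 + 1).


18/2 = 9
9 + 1 = 10
floor(10) = 10

10


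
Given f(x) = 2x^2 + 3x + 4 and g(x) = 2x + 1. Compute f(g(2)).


g(2) = 5
f(5) = 2*(5)^2 + 3*(5) + 4 = 69

69


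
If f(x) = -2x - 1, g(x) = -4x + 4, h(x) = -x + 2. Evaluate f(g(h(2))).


-9


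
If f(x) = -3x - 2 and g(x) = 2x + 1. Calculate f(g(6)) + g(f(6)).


f(g(6)) = -41
g(f(6)) = -39
Sum = -80

-80


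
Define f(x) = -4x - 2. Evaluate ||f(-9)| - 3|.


f(-9) = 34
|34| = 34
|34 - 3| = 31

31


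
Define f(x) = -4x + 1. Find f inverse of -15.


Solve -4x + 1 = -15
x = (-15 - 1) / (-4) = 4

4


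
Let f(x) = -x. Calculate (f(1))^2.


f(1) = -1
(-1)^2 = 1

1


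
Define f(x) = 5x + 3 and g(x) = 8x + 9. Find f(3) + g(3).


f(3) = 18
g(3) = 33
Sum = 51

51


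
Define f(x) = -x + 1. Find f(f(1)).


f(1) = 0
f(0) = 1

1


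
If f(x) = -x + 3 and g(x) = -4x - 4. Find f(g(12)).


g(12) = -52
f(-52) = 55

55


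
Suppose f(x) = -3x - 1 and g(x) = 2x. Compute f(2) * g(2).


f(2) = -7
g(2) = 4
Product = -28

-28


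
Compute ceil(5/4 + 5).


5/4 = 1.25
1.25 + 5 = 6.25
ceil(6.25) = 7

7


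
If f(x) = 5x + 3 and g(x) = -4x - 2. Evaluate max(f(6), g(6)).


f(6) = 33
g(6) = -26
max = 33

33


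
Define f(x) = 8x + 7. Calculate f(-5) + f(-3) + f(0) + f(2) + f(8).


f(-5) = -33
f(-3) = -17
f(0) = 7
f(2) = 23
f(8) = 71
Sum = 51

51


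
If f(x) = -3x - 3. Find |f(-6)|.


f(-6) = 15
|15| = 15

15


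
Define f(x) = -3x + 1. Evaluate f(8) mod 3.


f(8) = -23
-23 mod 3 = 1

1


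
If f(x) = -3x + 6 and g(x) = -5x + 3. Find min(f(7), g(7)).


f(7) = -15
g(7) = -32
min = -32

-32


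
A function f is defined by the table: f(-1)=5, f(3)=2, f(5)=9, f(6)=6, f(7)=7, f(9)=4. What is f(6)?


Reading from the table at x = 6

6


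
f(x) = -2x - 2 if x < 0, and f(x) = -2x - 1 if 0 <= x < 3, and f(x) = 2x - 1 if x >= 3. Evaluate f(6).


6 satisfies x >= 3
f(6) = 11

11


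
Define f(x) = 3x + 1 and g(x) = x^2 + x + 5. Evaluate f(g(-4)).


g(-4) = 17
f(17) = 52

52


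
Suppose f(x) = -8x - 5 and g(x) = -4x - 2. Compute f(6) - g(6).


f(6) = -53
g(6) = -26
Difference = -27

-27


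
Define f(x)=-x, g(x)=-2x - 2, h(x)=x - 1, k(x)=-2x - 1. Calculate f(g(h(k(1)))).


-6


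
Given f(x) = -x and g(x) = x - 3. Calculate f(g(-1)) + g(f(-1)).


f(g(-1)) = 4
g(f(-1)) = -2
Sum = 2

2


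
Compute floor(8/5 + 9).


8/5 = 1.6
1.6 + 9 = 10.6
floor(10.6) = 10

10


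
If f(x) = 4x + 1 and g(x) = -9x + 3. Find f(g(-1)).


g(-1) = 12
f(12) = 49

49


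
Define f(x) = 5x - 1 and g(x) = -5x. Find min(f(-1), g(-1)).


f(-1) = -6
g(-1) = 5
min = -6

-6


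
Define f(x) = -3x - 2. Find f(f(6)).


f(6) = -20
f(-20) = 58

58


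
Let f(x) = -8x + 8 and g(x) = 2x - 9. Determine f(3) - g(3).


-13


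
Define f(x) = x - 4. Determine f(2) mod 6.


4


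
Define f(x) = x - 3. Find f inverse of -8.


Solve x - 3 = -8
x = (-8 + 3) / 1 = -5

-5


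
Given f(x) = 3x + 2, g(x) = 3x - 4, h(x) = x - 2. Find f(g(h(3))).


h(3) = 1
g(1) = -1
f(-1) = -1

-1


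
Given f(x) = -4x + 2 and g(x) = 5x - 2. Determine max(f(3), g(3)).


13


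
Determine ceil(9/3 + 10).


9/3 = 3
3 + 10 = 13
ceil(13) = 13

13


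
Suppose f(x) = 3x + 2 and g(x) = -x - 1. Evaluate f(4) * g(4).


-70


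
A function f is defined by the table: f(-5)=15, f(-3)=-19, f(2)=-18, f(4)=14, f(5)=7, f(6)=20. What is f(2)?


Reading from the table at x = 2

-18


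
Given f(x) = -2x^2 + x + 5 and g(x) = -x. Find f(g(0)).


g(0) = 0
f(0) = (-2)*(0)^2 + 1*(0) + 5 = 5

5


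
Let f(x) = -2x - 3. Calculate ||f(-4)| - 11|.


f(-4) = 5
|5| = 5
|5 - 11| = 6

6


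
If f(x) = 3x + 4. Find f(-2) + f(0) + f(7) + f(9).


f(-2) = -2
f(0) = 4
f(7) = 25
f(9) = 31
Sum = 58

58


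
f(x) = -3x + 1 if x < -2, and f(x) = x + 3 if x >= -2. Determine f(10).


13


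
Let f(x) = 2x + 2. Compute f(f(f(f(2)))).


f(2) = 6
f(6) = 14
f(14) = 30
f(30) = 62

62


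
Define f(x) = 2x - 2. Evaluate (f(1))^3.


f(1) = 0
(0)^3 = 0

0


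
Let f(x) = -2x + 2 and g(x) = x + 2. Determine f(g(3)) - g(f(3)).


f(g(3)) = -8
g(f(3)) = -2
Difference = -6

-6


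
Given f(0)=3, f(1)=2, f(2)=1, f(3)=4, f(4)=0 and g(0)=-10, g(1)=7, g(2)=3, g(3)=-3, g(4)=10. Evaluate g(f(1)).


f(1) = 2
g(2) = 3

3


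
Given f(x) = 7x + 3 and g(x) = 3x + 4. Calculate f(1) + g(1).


f(1) = 10
g(1) = 7
Sum = 17

17


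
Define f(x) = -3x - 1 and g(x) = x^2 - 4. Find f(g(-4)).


-37


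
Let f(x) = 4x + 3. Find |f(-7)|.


f(-7) = -25
|-25| = 25

25


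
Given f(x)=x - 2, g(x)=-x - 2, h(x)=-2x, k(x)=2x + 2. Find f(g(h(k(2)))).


k(2) = 6
h(6) = -12
g(-12) = 10
f(10) = 8

8


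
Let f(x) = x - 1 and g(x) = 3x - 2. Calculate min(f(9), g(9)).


f(9) = 8
g(9) = 25
min = 8

8


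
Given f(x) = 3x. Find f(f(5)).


f(5) = 15
f(15) = 45

45


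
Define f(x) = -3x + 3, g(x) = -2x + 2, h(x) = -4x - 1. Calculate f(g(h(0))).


h(0) = -1
g(-1) = 4
f(4) = -9

-9


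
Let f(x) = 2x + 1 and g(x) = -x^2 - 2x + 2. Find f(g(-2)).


5


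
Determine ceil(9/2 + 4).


9/2 = 4.5
4.5 + 4 = 8.5
ceil(8.5) = 9

9


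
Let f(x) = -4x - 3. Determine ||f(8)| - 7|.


f(8) = -35
|-35| = 35
|35 - 7| = 28

28


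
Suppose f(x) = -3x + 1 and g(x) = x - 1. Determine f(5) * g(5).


f(5) = -14
g(5) = 4
Product = -56

-56


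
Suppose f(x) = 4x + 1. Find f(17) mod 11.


f(17) = 69
69 mod 11 = 3

3


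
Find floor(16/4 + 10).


14


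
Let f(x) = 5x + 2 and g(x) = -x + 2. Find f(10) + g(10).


f(10) = 52
g(10) = -8
Sum = 44

44


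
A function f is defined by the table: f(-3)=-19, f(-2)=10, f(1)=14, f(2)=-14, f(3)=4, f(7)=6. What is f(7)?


Reading from the table at x = 7

6


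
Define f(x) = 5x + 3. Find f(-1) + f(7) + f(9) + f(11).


f(-1) = -2
f(7) = 38
f(9) = 48
f(11) = 58
Sum = 142

142


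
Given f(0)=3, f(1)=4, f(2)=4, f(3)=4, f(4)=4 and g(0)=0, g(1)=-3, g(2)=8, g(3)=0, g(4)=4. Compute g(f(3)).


f(3) = 4
g(4) = 4

4


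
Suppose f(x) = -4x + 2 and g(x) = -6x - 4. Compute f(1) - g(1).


f(1) = -2
g(1) = -10
Difference = 8

8


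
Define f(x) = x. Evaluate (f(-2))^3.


f(-2) = -2
(-2)^3 = -8

-8


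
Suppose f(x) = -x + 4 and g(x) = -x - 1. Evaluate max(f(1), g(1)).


f(1) = 3
g(1) = -2
max = 3

3


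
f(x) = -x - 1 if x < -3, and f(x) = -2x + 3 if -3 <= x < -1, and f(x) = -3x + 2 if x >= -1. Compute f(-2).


-2 satisfies -3 <= x < -1
f(-2) = 7

7


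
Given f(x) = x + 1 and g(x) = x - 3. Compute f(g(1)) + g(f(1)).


-2


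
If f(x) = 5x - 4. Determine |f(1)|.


f(1) = 1
|1| = 1

1


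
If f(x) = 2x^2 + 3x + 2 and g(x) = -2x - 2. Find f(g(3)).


106


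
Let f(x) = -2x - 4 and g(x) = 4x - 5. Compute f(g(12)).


g(12) = 43
f(43) = -90

-90


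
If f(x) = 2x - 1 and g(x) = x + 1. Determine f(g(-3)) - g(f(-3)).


1


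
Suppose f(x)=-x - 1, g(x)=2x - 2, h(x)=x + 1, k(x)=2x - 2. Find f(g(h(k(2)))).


-5
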